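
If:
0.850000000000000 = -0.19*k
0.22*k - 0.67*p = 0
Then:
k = -4.47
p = -1.47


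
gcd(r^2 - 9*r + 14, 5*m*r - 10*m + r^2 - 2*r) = r - 2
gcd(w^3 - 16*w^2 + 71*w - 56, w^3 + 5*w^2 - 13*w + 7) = w - 1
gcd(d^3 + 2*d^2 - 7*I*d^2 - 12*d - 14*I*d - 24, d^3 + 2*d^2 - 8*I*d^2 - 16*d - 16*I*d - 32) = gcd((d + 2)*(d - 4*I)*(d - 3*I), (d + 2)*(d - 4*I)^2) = d^2 + d*(2 - 4*I) - 8*I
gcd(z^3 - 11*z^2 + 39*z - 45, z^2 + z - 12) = z - 3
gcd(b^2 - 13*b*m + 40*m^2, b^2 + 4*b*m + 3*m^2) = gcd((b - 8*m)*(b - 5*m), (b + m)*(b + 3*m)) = 1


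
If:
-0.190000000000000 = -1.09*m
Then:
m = 0.17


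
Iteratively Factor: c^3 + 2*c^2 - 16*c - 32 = (c + 2)*(c^2 - 16) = (c - 4)*(c + 2)*(c + 4)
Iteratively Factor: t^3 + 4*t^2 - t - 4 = (t + 4)*(t^2 - 1) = (t + 1)*(t + 4)*(t - 1)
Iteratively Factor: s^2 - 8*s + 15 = (s - 5)*(s - 3)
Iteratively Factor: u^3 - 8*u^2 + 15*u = (u - 5)*(u^2 - 3*u) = (u - 5)*(u - 3)*(u)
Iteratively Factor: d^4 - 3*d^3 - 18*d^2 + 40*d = (d + 4)*(d^3 - 7*d^2 + 10*d) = (d - 5)*(d + 4)*(d^2 - 2*d) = d*(d - 5)*(d + 4)*(d - 2)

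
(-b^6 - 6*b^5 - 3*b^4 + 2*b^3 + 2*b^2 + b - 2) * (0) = 0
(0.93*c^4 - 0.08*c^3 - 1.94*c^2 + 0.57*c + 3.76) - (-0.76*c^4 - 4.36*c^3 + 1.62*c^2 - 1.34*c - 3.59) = 1.69*c^4 + 4.28*c^3 - 3.56*c^2 + 1.91*c + 7.35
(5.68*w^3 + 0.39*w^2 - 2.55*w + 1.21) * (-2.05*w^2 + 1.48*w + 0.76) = -11.644*w^5 + 7.6069*w^4 + 10.1215*w^3 - 5.9581*w^2 - 0.1472*w + 0.9196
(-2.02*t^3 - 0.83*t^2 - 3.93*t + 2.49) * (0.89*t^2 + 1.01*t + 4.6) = -1.7978*t^5 - 2.7789*t^4 - 13.628*t^3 - 5.5712*t^2 - 15.5631*t + 11.454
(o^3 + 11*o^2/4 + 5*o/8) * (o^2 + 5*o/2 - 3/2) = o^5 + 21*o^4/4 + 6*o^3 - 41*o^2/16 - 15*o/16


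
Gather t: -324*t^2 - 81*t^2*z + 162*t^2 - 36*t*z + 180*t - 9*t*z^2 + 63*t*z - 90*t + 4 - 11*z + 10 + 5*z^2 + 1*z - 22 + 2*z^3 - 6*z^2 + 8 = t^2*(-81*z - 162) + t*(-9*z^2 + 27*z + 90) + 2*z^3 - z^2 - 10*z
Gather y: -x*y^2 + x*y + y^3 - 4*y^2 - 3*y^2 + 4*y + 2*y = y^3 + y^2*(-x - 7) + y*(x + 6)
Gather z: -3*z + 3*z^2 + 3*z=3*z^2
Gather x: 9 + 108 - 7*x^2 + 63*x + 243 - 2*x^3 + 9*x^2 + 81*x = -2*x^3 + 2*x^2 + 144*x + 360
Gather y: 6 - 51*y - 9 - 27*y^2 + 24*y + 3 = -27*y^2 - 27*y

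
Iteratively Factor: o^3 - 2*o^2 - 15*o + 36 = (o - 3)*(o^2 + o - 12) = (o - 3)*(o + 4)*(o - 3)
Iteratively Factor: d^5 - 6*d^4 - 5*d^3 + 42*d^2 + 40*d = (d - 4)*(d^4 - 2*d^3 - 13*d^2 - 10*d) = (d - 5)*(d - 4)*(d^3 + 3*d^2 + 2*d) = (d - 5)*(d - 4)*(d + 1)*(d^2 + 2*d) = d*(d - 5)*(d - 4)*(d + 1)*(d + 2)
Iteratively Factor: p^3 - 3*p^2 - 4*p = (p - 4)*(p^2 + p) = (p - 4)*(p + 1)*(p)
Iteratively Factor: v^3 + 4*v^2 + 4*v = (v + 2)*(v^2 + 2*v) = (v + 2)^2*(v)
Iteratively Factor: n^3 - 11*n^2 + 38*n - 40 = (n - 4)*(n^2 - 7*n + 10) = (n - 4)*(n - 2)*(n - 5)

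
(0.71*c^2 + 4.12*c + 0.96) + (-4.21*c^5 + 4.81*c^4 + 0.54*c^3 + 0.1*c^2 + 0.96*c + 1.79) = -4.21*c^5 + 4.81*c^4 + 0.54*c^3 + 0.81*c^2 + 5.08*c + 2.75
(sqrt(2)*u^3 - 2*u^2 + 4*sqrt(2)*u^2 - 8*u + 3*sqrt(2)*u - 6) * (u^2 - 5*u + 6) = sqrt(2)*u^5 - 2*u^4 - sqrt(2)*u^4 - 11*sqrt(2)*u^3 + 2*u^3 + 9*sqrt(2)*u^2 + 22*u^2 - 18*u + 18*sqrt(2)*u - 36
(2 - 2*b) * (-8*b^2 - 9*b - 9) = 16*b^3 + 2*b^2 - 18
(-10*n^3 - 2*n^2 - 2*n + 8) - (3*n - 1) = -10*n^3 - 2*n^2 - 5*n + 9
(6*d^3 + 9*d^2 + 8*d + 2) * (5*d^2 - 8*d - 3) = 30*d^5 - 3*d^4 - 50*d^3 - 81*d^2 - 40*d - 6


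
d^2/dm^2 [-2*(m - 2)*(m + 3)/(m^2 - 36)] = 4*(-m^3 - 90*m^2 - 108*m - 1080)/(m^6 - 108*m^4 + 3888*m^2 - 46656)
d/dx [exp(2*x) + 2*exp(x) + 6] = 2*(exp(x) + 1)*exp(x)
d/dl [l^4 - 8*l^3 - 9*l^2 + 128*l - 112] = 4*l^3 - 24*l^2 - 18*l + 128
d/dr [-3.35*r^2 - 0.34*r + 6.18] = -6.7*r - 0.34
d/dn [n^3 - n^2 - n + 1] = 3*n^2 - 2*n - 1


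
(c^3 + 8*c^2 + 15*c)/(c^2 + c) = (c^2 + 8*c + 15)/(c + 1)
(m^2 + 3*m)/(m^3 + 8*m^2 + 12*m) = (m + 3)/(m^2 + 8*m + 12)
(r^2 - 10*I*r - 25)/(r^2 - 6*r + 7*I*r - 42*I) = (r^2 - 10*I*r - 25)/(r^2 + r*(-6 + 7*I) - 42*I)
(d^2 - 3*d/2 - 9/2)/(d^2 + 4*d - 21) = (d + 3/2)/(d + 7)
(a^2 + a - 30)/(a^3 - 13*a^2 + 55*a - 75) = (a + 6)/(a^2 - 8*a + 15)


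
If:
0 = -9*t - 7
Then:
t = -7/9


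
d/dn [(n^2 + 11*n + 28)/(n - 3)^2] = (-17*n - 89)/(n^3 - 9*n^2 + 27*n - 27)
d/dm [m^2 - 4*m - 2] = 2*m - 4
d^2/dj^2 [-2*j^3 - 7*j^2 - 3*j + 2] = -12*j - 14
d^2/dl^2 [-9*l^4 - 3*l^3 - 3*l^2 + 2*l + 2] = -108*l^2 - 18*l - 6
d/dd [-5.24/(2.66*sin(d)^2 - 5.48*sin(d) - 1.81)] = (27.8768*sin(d) - 28.7152)*cos(d)/(-2.66*sin(d)^2 + 5.48*sin(d) + 1.81)^2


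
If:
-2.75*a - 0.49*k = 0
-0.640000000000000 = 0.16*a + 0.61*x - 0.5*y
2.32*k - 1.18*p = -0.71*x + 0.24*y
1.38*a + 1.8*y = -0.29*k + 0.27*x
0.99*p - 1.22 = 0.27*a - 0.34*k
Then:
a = -0.14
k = 0.80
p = 0.92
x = -1.17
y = -0.20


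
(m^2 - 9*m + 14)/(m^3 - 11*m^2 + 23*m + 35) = (m - 2)/(m^2 - 4*m - 5)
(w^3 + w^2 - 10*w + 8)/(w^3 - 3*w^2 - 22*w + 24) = (w - 2)/(w - 6)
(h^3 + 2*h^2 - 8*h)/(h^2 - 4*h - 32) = h*(h - 2)/(h - 8)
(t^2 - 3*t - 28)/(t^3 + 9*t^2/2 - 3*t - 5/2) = 2*(t^2 - 3*t - 28)/(2*t^3 + 9*t^2 - 6*t - 5)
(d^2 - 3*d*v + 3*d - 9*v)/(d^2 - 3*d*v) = (d + 3)/d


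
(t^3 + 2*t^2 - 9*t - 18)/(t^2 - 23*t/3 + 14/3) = 3*(t^3 + 2*t^2 - 9*t - 18)/(3*t^2 - 23*t + 14)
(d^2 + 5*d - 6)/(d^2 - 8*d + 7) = (d + 6)/(d - 7)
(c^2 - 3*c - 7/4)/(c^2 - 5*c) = (c^2 - 3*c - 7/4)/(c*(c - 5))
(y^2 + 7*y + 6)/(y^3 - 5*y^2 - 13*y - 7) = (y + 6)/(y^2 - 6*y - 7)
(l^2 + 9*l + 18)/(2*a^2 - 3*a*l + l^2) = (l^2 + 9*l + 18)/(2*a^2 - 3*a*l + l^2)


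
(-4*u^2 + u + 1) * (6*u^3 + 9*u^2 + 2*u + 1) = -24*u^5 - 30*u^4 + 7*u^3 + 7*u^2 + 3*u + 1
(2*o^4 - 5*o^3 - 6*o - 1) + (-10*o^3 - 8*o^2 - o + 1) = 2*o^4 - 15*o^3 - 8*o^2 - 7*o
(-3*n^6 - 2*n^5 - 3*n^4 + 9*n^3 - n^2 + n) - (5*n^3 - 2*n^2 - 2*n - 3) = -3*n^6 - 2*n^5 - 3*n^4 + 4*n^3 + n^2 + 3*n + 3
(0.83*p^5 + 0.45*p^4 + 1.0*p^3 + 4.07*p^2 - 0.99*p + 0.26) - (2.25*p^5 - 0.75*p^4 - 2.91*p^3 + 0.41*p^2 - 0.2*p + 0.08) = -1.42*p^5 + 1.2*p^4 + 3.91*p^3 + 3.66*p^2 - 0.79*p + 0.18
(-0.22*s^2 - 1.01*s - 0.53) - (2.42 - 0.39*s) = -0.22*s^2 - 0.62*s - 2.95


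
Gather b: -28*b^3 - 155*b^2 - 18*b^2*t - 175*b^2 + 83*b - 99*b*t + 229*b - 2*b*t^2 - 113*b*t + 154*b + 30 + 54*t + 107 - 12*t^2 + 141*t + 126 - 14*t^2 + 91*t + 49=-28*b^3 + b^2*(-18*t - 330) + b*(-2*t^2 - 212*t + 466) - 26*t^2 + 286*t + 312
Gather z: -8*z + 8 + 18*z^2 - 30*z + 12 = 18*z^2 - 38*z + 20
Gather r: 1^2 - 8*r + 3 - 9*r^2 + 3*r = -9*r^2 - 5*r + 4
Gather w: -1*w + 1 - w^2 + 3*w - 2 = -w^2 + 2*w - 1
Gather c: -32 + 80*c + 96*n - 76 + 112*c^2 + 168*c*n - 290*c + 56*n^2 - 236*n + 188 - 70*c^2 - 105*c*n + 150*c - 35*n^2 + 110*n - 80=42*c^2 + c*(63*n - 60) + 21*n^2 - 30*n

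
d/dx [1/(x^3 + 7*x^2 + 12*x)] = (-3*x^2 - 14*x - 12)/(x^2*(x^2 + 7*x + 12)^2)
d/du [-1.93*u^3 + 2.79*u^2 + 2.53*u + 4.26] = -5.79*u^2 + 5.58*u + 2.53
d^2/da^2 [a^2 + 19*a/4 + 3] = 2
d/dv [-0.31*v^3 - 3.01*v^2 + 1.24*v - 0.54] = -0.93*v^2 - 6.02*v + 1.24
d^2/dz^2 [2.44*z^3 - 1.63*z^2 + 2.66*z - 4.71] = 14.64*z - 3.26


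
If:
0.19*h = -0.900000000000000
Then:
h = -4.74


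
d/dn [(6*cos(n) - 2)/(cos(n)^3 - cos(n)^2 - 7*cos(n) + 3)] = 4*(3*cos(n)^3 - 3*cos(n)^2 + cos(n) - 1)*sin(n)/((-sin(n)^2 + 2*cos(n))^2*(cos(n) - 3)^2)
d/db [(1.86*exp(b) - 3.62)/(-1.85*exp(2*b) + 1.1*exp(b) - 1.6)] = (3.441*exp(2*b) - 13.394*exp(b) + 1.006)*exp(b)/(3.4225*exp(4*b) - 4.07*exp(3*b) + 7.13*exp(2*b) - 3.52*exp(b) + 2.56)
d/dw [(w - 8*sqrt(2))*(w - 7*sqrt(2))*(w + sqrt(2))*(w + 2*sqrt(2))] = 4*w^3 - 36*sqrt(2)*w^2 + 52*w + 276*sqrt(2)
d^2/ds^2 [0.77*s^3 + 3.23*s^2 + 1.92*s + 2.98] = 4.62*s + 6.46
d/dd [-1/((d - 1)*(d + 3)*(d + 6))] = ((d - 1)*(d + 3) + (d - 1)*(d + 6) + (d + 3)*(d + 6))/((d - 1)^2*(d + 3)^2*(d + 6)^2)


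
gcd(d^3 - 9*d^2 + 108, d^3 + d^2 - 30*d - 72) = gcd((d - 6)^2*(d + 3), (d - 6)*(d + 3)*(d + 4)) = d^2 - 3*d - 18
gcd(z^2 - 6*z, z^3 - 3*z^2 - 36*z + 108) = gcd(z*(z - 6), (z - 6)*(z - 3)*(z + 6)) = z - 6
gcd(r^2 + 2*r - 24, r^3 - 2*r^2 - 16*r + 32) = r - 4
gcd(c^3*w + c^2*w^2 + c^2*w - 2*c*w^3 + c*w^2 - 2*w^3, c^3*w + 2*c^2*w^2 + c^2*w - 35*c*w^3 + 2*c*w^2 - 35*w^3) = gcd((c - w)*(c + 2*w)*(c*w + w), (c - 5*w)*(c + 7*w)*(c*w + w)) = c*w + w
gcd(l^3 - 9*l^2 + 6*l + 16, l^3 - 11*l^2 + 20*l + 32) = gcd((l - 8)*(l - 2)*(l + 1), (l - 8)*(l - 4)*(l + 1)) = l^2 - 7*l - 8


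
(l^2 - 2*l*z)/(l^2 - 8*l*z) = (l - 2*z)/(l - 8*z)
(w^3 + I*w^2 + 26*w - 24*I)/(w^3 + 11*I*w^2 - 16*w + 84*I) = (w^2 - 5*I*w - 4)/(w^2 + 5*I*w + 14)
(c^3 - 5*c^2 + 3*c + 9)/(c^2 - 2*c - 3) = c - 3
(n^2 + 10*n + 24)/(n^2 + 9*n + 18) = (n + 4)/(n + 3)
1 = 1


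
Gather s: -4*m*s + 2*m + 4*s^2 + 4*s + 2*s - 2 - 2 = 2*m + 4*s^2 + s*(6 - 4*m) - 4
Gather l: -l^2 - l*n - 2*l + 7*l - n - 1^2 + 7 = -l^2 + l*(5 - n) - n + 6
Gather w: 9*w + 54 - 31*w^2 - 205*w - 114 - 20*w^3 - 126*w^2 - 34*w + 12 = -20*w^3 - 157*w^2 - 230*w - 48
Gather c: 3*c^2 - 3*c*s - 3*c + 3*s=3*c^2 + c*(-3*s - 3) + 3*s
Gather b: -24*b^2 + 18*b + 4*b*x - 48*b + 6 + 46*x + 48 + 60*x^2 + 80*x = -24*b^2 + b*(4*x - 30) + 60*x^2 + 126*x + 54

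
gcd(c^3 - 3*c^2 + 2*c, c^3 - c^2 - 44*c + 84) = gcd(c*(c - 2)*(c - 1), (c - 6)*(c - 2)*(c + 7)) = c - 2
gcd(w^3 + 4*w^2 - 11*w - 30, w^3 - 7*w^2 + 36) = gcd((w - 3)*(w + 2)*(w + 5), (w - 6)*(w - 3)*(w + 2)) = w^2 - w - 6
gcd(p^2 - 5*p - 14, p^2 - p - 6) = p + 2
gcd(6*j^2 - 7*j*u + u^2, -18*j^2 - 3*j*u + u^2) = -6*j + u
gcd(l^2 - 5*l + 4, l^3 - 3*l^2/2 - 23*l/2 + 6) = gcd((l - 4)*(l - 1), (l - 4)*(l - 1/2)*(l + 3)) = l - 4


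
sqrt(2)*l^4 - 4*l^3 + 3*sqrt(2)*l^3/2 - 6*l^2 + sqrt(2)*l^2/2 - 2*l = l*(l + 1/2)*(l - 2*sqrt(2))*(sqrt(2)*l + sqrt(2))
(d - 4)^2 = d^2 - 8*d + 16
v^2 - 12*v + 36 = (v - 6)^2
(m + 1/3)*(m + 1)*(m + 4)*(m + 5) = m^4 + 31*m^3/3 + 97*m^2/3 + 89*m/3 + 20/3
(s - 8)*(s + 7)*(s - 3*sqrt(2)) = s^3 - 3*sqrt(2)*s^2 - s^2 - 56*s + 3*sqrt(2)*s + 168*sqrt(2)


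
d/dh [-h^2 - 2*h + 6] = -2*h - 2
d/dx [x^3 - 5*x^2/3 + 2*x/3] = 3*x^2 - 10*x/3 + 2/3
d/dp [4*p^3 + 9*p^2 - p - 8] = 12*p^2 + 18*p - 1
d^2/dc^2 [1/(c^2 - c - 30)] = 2*(c^2 - c - (2*c - 1)^2 - 30)/(-c^2 + c + 30)^3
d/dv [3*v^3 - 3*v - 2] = 9*v^2 - 3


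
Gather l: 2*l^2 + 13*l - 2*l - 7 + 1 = 2*l^2 + 11*l - 6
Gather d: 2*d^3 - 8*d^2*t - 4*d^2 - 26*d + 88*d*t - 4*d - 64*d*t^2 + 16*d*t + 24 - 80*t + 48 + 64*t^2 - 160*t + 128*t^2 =2*d^3 + d^2*(-8*t - 4) + d*(-64*t^2 + 104*t - 30) + 192*t^2 - 240*t + 72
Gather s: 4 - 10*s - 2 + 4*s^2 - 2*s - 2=4*s^2 - 12*s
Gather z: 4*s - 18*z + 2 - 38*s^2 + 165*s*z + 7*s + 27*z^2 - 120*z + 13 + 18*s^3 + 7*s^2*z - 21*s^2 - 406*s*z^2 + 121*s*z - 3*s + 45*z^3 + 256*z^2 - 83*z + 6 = 18*s^3 - 59*s^2 + 8*s + 45*z^3 + z^2*(283 - 406*s) + z*(7*s^2 + 286*s - 221) + 21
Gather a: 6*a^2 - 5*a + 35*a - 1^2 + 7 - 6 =6*a^2 + 30*a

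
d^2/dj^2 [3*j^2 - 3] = 6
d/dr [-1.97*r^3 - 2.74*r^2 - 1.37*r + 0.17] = -5.91*r^2 - 5.48*r - 1.37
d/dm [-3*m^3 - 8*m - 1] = -9*m^2 - 8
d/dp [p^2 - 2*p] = 2*p - 2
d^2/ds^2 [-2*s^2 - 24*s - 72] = -4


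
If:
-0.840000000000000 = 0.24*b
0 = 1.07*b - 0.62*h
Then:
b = -3.50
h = -6.04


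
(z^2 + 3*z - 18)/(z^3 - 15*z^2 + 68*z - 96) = (z + 6)/(z^2 - 12*z + 32)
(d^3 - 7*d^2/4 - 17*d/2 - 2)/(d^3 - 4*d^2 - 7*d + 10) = (d^2 - 15*d/4 - 1)/(d^2 - 6*d + 5)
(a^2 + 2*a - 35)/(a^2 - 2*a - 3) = (-a^2 - 2*a + 35)/(-a^2 + 2*a + 3)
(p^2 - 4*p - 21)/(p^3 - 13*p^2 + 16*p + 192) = (p - 7)/(p^2 - 16*p + 64)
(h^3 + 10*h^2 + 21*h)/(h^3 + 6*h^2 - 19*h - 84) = h/(h - 4)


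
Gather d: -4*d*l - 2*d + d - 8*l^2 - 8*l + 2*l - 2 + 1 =d*(-4*l - 1) - 8*l^2 - 6*l - 1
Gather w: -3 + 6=3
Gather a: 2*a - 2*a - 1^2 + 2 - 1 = 0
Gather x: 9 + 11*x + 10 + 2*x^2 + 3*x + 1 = 2*x^2 + 14*x + 20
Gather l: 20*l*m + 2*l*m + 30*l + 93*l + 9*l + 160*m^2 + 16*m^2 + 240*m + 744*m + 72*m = l*(22*m + 132) + 176*m^2 + 1056*m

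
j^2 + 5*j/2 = j*(j + 5/2)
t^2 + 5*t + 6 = (t + 2)*(t + 3)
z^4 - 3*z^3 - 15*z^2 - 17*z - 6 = (z - 6)*(z + 1)^3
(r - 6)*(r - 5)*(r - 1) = r^3 - 12*r^2 + 41*r - 30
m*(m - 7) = m^2 - 7*m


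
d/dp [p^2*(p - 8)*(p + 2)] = 2*p*(2*p^2 - 9*p - 16)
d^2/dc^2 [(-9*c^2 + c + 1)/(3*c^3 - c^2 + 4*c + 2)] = 2*(-81*c^6 + 27*c^5 + 369*c^4 + 307*c^3 - 51*c^2 - 24*c - 26)/(27*c^9 - 27*c^8 + 117*c^7 - 19*c^6 + 120*c^5 + 102*c^4 + 52*c^3 + 84*c^2 + 48*c + 8)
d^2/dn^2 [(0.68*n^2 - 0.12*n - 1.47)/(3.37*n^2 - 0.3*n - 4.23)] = (-7.105427357601e-15*n^4 - 1.350696*n^3 - 42.00705*n^2 - 1.346652*n - 17.53569)/(38.272753*n^6 - 10.22121*n^5 - 143.209161*n^4 + 25.63218*n^3 + 179.755119*n^2 - 16.10361*n - 75.686967)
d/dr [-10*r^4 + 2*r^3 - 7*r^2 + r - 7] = -40*r^3 + 6*r^2 - 14*r + 1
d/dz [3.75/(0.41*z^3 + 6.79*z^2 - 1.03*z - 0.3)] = (-4.6125*z^2 - 50.925*z + 3.8625)/(0.41*z^3 + 6.79*z^2 - 1.03*z - 0.3)^2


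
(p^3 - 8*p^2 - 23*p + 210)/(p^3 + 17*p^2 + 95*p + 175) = (p^2 - 13*p + 42)/(p^2 + 12*p + 35)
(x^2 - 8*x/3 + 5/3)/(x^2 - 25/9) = 3*(x - 1)/(3*x + 5)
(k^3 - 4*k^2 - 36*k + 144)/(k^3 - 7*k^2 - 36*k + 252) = (k - 4)/(k - 7)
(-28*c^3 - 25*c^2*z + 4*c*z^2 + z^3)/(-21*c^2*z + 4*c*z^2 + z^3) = (-4*c^2 - 3*c*z + z^2)/(z*(-3*c + z))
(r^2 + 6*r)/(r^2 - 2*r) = (r + 6)/(r - 2)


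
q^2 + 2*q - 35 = (q - 5)*(q + 7)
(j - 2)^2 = j^2 - 4*j + 4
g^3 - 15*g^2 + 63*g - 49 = (g - 7)^2*(g - 1)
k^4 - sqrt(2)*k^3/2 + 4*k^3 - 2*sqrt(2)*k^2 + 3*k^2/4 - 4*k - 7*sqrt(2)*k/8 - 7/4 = (k + 1/2)*(k + 7/2)*(k - sqrt(2))*(k + sqrt(2)/2)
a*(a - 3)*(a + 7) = a^3 + 4*a^2 - 21*a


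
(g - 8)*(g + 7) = g^2 - g - 56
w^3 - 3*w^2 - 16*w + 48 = (w - 4)*(w - 3)*(w + 4)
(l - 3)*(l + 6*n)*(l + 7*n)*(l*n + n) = l^4*n + 13*l^3*n^2 - 2*l^3*n + 42*l^2*n^3 - 26*l^2*n^2 - 3*l^2*n - 84*l*n^3 - 39*l*n^2 - 126*n^3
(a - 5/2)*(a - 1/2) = a^2 - 3*a + 5/4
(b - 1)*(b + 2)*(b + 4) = b^3 + 5*b^2 + 2*b - 8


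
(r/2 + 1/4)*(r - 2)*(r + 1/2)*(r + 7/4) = r^4/2 + 3*r^3/8 - 7*r^2/4 - 57*r/32 - 7/16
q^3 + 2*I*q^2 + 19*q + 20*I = (q - 4*I)*(q + I)*(q + 5*I)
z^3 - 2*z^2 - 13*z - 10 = (z - 5)*(z + 1)*(z + 2)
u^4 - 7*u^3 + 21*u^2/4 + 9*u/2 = u*(u - 6)*(u - 3/2)*(u + 1/2)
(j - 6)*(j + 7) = j^2 + j - 42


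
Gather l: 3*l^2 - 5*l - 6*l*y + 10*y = 3*l^2 + l*(-6*y - 5) + 10*y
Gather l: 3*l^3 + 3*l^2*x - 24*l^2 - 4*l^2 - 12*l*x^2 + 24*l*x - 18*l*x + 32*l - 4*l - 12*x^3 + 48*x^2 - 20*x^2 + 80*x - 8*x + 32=3*l^3 + l^2*(3*x - 28) + l*(-12*x^2 + 6*x + 28) - 12*x^3 + 28*x^2 + 72*x + 32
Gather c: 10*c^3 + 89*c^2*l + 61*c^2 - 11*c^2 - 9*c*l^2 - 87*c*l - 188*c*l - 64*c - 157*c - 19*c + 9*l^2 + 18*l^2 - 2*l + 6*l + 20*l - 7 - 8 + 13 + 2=10*c^3 + c^2*(89*l + 50) + c*(-9*l^2 - 275*l - 240) + 27*l^2 + 24*l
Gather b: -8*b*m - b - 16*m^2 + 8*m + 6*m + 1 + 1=b*(-8*m - 1) - 16*m^2 + 14*m + 2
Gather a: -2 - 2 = -4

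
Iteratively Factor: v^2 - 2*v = (v - 2)*(v)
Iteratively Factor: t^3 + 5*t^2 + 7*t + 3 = (t + 3)*(t^2 + 2*t + 1) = (t + 1)*(t + 3)*(t + 1)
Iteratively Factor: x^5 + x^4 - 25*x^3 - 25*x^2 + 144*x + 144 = (x + 3)*(x^4 - 2*x^3 - 19*x^2 + 32*x + 48) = (x + 3)*(x + 4)*(x^3 - 6*x^2 + 5*x + 12) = (x - 4)*(x + 3)*(x + 4)*(x^2 - 2*x - 3) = (x - 4)*(x + 1)*(x + 3)*(x + 4)*(x - 3)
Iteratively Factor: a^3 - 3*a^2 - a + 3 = (a + 1)*(a^2 - 4*a + 3) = (a - 1)*(a + 1)*(a - 3)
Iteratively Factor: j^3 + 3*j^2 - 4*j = (j - 1)*(j^2 + 4*j) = (j - 1)*(j + 4)*(j)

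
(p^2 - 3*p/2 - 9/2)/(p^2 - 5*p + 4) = (2*p^2 - 3*p - 9)/(2*(p^2 - 5*p + 4))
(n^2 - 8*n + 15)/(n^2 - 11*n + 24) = (n - 5)/(n - 8)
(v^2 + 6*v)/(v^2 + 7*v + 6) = v/(v + 1)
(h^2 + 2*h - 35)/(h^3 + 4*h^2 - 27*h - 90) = (h + 7)/(h^2 + 9*h + 18)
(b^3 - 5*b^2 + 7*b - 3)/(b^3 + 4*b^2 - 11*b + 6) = (b - 3)/(b + 6)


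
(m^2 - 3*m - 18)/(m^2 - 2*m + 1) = (m^2 - 3*m - 18)/(m^2 - 2*m + 1)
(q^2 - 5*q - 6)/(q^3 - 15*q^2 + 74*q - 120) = (q + 1)/(q^2 - 9*q + 20)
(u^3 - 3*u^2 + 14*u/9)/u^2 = u - 3 + 14/(9*u)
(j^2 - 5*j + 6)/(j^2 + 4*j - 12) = (j - 3)/(j + 6)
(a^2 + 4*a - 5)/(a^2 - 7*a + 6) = (a + 5)/(a - 6)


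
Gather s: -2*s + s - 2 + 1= -s - 1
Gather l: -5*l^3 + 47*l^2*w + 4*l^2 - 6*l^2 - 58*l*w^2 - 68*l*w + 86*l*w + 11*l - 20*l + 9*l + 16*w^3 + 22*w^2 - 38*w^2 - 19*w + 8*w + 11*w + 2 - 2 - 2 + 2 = -5*l^3 + l^2*(47*w - 2) + l*(-58*w^2 + 18*w) + 16*w^3 - 16*w^2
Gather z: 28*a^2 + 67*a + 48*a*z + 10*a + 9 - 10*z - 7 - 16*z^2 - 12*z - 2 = 28*a^2 + 77*a - 16*z^2 + z*(48*a - 22)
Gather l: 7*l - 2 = 7*l - 2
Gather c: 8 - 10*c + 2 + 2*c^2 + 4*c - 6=2*c^2 - 6*c + 4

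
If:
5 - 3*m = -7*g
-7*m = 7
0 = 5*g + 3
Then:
No Solution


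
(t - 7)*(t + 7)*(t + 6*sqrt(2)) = t^3 + 6*sqrt(2)*t^2 - 49*t - 294*sqrt(2)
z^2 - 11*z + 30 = (z - 6)*(z - 5)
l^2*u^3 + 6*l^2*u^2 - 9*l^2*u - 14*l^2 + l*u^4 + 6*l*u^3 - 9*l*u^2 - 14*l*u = (l + u)*(u - 2)*(u + 7)*(l*u + l)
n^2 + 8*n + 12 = (n + 2)*(n + 6)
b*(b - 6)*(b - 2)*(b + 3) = b^4 - 5*b^3 - 12*b^2 + 36*b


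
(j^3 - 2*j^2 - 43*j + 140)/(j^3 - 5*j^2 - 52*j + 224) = (j - 5)/(j - 8)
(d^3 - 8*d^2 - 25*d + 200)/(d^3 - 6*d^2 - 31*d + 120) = (d - 5)/(d - 3)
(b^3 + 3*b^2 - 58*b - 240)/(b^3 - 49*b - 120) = (b + 6)/(b + 3)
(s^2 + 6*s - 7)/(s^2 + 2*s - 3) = (s + 7)/(s + 3)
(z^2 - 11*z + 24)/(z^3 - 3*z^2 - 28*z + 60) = (z^2 - 11*z + 24)/(z^3 - 3*z^2 - 28*z + 60)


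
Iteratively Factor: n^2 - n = (n)*(n - 1)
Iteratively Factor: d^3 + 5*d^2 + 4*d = (d + 1)*(d^2 + 4*d) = (d + 1)*(d + 4)*(d)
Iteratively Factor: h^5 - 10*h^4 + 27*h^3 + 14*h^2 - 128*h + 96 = (h - 1)*(h^4 - 9*h^3 + 18*h^2 + 32*h - 96) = (h - 4)*(h - 1)*(h^3 - 5*h^2 - 2*h + 24) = (h - 4)*(h - 1)*(h + 2)*(h^2 - 7*h + 12) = (h - 4)^2*(h - 1)*(h + 2)*(h - 3)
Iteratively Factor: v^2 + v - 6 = (v - 2)*(v + 3)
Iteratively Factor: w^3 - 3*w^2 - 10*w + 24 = (w - 4)*(w^2 + w - 6) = (w - 4)*(w + 3)*(w - 2)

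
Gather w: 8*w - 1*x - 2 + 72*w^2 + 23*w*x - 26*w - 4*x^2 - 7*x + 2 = 72*w^2 + w*(23*x - 18) - 4*x^2 - 8*x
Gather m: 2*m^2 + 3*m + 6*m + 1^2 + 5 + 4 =2*m^2 + 9*m + 10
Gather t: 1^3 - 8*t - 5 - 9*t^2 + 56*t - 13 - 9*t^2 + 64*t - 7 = -18*t^2 + 112*t - 24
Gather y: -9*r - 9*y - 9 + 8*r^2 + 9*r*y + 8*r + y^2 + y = 8*r^2 - r + y^2 + y*(9*r - 8) - 9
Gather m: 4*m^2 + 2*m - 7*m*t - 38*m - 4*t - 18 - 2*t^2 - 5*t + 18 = 4*m^2 + m*(-7*t - 36) - 2*t^2 - 9*t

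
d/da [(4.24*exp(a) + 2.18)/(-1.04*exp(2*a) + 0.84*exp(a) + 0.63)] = (4.4096*exp(2*a) + 4.5344*exp(a) + 0.84)*exp(a)/(1.0816*exp(4*a) - 1.7472*exp(3*a) - 0.6048*exp(2*a) + 1.0584*exp(a) + 0.3969)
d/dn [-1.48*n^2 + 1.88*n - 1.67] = 1.88 - 2.96*n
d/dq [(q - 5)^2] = 2*q - 10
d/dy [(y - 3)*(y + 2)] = 2*y - 1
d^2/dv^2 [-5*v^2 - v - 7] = -10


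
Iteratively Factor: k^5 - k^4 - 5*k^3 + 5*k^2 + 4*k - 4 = (k + 2)*(k^4 - 3*k^3 + k^2 + 3*k - 2) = (k - 1)*(k + 2)*(k^3 - 2*k^2 - k + 2) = (k - 1)^2*(k + 2)*(k^2 - k - 2) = (k - 2)*(k - 1)^2*(k + 2)*(k + 1)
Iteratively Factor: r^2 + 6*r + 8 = (r + 4)*(r + 2)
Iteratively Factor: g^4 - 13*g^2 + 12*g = (g - 3)*(g^3 + 3*g^2 - 4*g) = (g - 3)*(g + 4)*(g^2 - g) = (g - 3)*(g - 1)*(g + 4)*(g)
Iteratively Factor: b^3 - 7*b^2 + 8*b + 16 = (b + 1)*(b^2 - 8*b + 16) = (b - 4)*(b + 1)*(b - 4)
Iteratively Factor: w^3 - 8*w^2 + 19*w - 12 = (w - 1)*(w^2 - 7*w + 12) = (w - 4)*(w - 1)*(w - 3)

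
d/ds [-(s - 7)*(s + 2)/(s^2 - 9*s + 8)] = 2*(2*s^2 - 22*s + 83)/(s^4 - 18*s^3 + 97*s^2 - 144*s + 64)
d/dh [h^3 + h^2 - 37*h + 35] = 3*h^2 + 2*h - 37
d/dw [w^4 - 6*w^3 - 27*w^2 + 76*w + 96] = 4*w^3 - 18*w^2 - 54*w + 76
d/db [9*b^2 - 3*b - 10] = 18*b - 3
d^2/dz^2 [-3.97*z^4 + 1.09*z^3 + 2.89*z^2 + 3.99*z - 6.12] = -47.64*z^2 + 6.54*z + 5.78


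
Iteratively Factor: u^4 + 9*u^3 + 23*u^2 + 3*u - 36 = (u + 3)*(u^3 + 6*u^2 + 5*u - 12) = (u - 1)*(u + 3)*(u^2 + 7*u + 12) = (u - 1)*(u + 3)^2*(u + 4)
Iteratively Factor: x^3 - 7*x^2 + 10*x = (x)*(x^2 - 7*x + 10) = x*(x - 5)*(x - 2)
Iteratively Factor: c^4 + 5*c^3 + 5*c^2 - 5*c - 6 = (c + 1)*(c^3 + 4*c^2 + c - 6) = (c + 1)*(c + 2)*(c^2 + 2*c - 3) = (c + 1)*(c + 2)*(c + 3)*(c - 1)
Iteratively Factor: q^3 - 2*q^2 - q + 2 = (q + 1)*(q^2 - 3*q + 2) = (q - 1)*(q + 1)*(q - 2)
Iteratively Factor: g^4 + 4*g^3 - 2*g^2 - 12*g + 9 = (g - 1)*(g^3 + 5*g^2 + 3*g - 9) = (g - 1)^2*(g^2 + 6*g + 9) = (g - 1)^2*(g + 3)*(g + 3)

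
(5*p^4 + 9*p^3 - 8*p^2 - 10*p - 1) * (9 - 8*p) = -40*p^5 - 27*p^4 + 145*p^3 + 8*p^2 - 82*p - 9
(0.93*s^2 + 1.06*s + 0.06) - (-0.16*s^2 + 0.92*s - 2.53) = 1.09*s^2 + 0.14*s + 2.59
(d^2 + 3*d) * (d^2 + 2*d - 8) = d^4 + 5*d^3 - 2*d^2 - 24*d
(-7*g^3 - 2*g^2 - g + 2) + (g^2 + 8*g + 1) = -7*g^3 - g^2 + 7*g + 3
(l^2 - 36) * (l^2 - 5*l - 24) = l^4 - 5*l^3 - 60*l^2 + 180*l + 864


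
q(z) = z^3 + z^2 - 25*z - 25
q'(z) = 3*z^2 + 2*z - 25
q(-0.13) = -21.74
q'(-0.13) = -25.21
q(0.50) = -37.12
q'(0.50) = -23.25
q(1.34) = -54.30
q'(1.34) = -16.93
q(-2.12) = 22.97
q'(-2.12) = -15.76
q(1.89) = -61.93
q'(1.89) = -10.50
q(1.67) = -59.30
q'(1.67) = -13.29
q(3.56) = -56.21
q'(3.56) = 20.14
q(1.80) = -60.93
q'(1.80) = -11.68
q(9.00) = 560.00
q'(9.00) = 236.00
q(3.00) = -64.00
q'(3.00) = 8.00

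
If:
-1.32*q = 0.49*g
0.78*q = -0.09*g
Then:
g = 0.00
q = 0.00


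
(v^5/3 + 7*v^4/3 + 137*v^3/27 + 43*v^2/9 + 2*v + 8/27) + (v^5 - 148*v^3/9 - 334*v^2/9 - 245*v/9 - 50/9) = 4*v^5/3 + 7*v^4/3 - 307*v^3/27 - 97*v^2/3 - 227*v/9 - 142/27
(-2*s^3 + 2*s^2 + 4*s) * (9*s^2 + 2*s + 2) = -18*s^5 + 14*s^4 + 36*s^3 + 12*s^2 + 8*s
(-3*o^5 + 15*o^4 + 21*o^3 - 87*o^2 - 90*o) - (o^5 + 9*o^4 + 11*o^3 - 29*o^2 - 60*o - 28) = -4*o^5 + 6*o^4 + 10*o^3 - 58*o^2 - 30*o + 28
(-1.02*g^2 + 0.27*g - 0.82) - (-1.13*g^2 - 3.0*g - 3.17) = 0.11*g^2 + 3.27*g + 2.35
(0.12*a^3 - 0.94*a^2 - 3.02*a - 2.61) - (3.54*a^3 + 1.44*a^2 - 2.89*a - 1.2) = -3.42*a^3 - 2.38*a^2 - 0.13*a - 1.41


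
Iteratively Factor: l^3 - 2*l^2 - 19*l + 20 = (l - 1)*(l^2 - l - 20) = (l - 5)*(l - 1)*(l + 4)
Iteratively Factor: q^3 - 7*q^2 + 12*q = (q - 4)*(q^2 - 3*q) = q*(q - 4)*(q - 3)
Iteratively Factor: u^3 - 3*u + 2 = (u - 1)*(u^2 + u - 2) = (u - 1)^2*(u + 2)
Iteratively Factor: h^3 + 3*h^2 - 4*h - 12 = (h + 2)*(h^2 + h - 6) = (h - 2)*(h + 2)*(h + 3)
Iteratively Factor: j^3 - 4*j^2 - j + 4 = (j - 1)*(j^2 - 3*j - 4) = (j - 1)*(j + 1)*(j - 4)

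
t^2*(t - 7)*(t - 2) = t^4 - 9*t^3 + 14*t^2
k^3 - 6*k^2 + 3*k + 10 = (k - 5)*(k - 2)*(k + 1)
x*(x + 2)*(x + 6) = x^3 + 8*x^2 + 12*x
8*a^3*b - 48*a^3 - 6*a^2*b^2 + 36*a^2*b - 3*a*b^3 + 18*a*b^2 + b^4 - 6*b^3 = (-4*a + b)*(-a + b)*(2*a + b)*(b - 6)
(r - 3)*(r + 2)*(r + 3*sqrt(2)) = r^3 - r^2 + 3*sqrt(2)*r^2 - 6*r - 3*sqrt(2)*r - 18*sqrt(2)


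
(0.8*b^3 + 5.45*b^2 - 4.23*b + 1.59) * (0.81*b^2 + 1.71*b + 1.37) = 0.648*b^5 + 5.7825*b^4 + 6.9892*b^3 + 1.5211*b^2 - 3.0762*b + 2.1783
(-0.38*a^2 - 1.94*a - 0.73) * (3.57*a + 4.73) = -1.3566*a^3 - 8.7232*a^2 - 11.7823*a - 3.4529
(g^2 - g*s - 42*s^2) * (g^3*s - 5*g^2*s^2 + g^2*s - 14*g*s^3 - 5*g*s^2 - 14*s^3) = g^5*s - 6*g^4*s^2 + g^4*s - 51*g^3*s^3 - 6*g^3*s^2 + 224*g^2*s^4 - 51*g^2*s^3 + 588*g*s^5 + 224*g*s^4 + 588*s^5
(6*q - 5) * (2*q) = 12*q^2 - 10*q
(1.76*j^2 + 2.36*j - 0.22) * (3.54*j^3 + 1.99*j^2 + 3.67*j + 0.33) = 6.2304*j^5 + 11.8568*j^4 + 10.3768*j^3 + 8.8042*j^2 - 0.0286*j - 0.0726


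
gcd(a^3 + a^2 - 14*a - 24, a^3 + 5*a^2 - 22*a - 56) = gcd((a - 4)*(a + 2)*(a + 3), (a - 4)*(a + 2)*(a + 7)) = a^2 - 2*a - 8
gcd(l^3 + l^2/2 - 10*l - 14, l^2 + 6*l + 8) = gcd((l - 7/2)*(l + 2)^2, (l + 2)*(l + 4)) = l + 2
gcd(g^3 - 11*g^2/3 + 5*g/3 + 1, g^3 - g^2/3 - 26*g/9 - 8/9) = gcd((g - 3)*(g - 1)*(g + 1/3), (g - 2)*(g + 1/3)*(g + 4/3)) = g + 1/3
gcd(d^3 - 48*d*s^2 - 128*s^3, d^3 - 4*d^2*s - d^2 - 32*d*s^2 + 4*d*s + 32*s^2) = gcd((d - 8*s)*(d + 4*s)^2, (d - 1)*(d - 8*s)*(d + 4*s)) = -d^2 + 4*d*s + 32*s^2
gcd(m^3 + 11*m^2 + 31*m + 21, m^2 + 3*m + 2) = m + 1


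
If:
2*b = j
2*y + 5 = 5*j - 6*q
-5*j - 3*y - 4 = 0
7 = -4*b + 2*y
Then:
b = -29/32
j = -29/16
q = -93/32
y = 27/16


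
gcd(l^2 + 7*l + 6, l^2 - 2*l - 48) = l + 6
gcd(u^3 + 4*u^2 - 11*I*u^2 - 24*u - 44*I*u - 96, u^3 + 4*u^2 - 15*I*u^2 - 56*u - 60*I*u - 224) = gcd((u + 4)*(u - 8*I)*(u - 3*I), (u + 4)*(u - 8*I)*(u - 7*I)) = u^2 + u*(4 - 8*I) - 32*I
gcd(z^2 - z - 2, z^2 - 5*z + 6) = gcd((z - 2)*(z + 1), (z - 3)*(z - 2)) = z - 2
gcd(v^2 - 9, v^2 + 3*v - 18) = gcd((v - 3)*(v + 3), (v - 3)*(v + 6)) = v - 3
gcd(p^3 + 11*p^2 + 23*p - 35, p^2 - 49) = p + 7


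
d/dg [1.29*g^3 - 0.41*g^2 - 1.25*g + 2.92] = 3.87*g^2 - 0.82*g - 1.25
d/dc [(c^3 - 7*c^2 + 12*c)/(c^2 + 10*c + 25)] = (c^3 + 15*c^2 - 82*c + 60)/(c^3 + 15*c^2 + 75*c + 125)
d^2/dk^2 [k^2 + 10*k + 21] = 2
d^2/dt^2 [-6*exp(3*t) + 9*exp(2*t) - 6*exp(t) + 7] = (-54*exp(2*t) + 36*exp(t) - 6)*exp(t)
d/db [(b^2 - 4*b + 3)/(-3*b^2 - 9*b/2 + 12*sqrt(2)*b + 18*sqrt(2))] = 2*(2*(2 - b)*(2*b^2 - 8*sqrt(2)*b + 3*b - 12*sqrt(2)) + (4*b - 8*sqrt(2) + 3)*(b^2 - 4*b + 3))/(3*(2*b^2 - 8*sqrt(2)*b + 3*b - 12*sqrt(2))^2)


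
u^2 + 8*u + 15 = (u + 3)*(u + 5)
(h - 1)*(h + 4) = h^2 + 3*h - 4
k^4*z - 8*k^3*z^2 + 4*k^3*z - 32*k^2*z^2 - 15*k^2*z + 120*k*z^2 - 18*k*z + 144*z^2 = (k - 3)*(k + 6)*(k - 8*z)*(k*z + z)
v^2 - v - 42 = (v - 7)*(v + 6)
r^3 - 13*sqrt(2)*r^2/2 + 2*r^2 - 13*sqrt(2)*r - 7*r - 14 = (r + 2)*(r - 7*sqrt(2))*(r + sqrt(2)/2)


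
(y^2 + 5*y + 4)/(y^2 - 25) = (y^2 + 5*y + 4)/(y^2 - 25)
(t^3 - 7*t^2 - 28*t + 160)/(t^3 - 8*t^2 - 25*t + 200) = (t - 4)/(t - 5)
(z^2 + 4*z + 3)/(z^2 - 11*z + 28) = (z^2 + 4*z + 3)/(z^2 - 11*z + 28)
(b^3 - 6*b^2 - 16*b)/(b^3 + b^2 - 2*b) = (b - 8)/(b - 1)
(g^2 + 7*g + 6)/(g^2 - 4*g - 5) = (g + 6)/(g - 5)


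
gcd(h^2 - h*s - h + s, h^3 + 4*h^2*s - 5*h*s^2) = -h + s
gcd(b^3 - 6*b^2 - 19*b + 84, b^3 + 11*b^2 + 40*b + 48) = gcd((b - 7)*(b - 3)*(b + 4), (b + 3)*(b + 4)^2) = b + 4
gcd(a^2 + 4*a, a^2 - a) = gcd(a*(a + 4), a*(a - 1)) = a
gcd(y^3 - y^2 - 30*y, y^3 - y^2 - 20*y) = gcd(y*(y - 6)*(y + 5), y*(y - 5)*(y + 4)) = y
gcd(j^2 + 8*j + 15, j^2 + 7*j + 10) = j + 5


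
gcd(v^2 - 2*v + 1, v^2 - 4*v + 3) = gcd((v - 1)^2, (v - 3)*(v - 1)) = v - 1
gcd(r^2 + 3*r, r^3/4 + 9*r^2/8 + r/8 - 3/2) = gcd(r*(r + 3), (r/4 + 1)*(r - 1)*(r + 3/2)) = 1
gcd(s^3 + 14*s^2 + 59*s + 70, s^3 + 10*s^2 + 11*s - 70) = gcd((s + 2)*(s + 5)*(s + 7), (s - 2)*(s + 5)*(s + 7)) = s^2 + 12*s + 35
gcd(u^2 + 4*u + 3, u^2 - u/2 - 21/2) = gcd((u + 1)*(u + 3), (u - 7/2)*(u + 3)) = u + 3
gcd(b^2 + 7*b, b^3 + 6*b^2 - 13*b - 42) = b + 7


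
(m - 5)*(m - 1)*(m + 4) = m^3 - 2*m^2 - 19*m + 20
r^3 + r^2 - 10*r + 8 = (r - 2)*(r - 1)*(r + 4)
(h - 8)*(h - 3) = h^2 - 11*h + 24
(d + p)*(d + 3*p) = d^2 + 4*d*p + 3*p^2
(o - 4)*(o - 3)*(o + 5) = o^3 - 2*o^2 - 23*o + 60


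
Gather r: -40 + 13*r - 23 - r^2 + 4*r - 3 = -r^2 + 17*r - 66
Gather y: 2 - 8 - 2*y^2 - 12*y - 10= -2*y^2 - 12*y - 16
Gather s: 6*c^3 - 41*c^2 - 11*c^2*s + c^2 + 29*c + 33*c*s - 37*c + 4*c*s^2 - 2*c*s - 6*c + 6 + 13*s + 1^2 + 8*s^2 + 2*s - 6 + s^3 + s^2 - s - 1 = 6*c^3 - 40*c^2 - 14*c + s^3 + s^2*(4*c + 9) + s*(-11*c^2 + 31*c + 14)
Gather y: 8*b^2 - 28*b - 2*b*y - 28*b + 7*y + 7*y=8*b^2 - 56*b + y*(14 - 2*b)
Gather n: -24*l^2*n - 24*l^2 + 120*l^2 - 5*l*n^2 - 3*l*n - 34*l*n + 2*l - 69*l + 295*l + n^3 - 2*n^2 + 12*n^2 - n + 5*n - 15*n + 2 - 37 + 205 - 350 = 96*l^2 + 228*l + n^3 + n^2*(10 - 5*l) + n*(-24*l^2 - 37*l - 11) - 180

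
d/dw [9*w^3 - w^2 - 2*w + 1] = 27*w^2 - 2*w - 2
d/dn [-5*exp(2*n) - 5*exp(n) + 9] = (-10*exp(n) - 5)*exp(n)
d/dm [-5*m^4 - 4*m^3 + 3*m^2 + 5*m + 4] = -20*m^3 - 12*m^2 + 6*m + 5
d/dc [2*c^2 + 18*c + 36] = 4*c + 18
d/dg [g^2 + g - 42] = 2*g + 1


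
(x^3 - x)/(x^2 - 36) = (x^3 - x)/(x^2 - 36)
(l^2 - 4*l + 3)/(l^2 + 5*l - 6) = (l - 3)/(l + 6)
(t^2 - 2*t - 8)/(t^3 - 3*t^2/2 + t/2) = 2*(t^2 - 2*t - 8)/(t*(2*t^2 - 3*t + 1))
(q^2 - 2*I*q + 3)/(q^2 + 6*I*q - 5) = (q - 3*I)/(q + 5*I)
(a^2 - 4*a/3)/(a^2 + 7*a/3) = (3*a - 4)/(3*a + 7)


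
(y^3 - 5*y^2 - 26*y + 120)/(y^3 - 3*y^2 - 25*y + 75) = (y^2 - 10*y + 24)/(y^2 - 8*y + 15)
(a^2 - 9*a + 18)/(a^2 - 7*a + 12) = (a - 6)/(a - 4)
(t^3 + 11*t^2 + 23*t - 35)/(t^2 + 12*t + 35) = t - 1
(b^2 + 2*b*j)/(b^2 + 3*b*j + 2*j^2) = b/(b + j)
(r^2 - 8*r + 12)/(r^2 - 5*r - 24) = (-r^2 + 8*r - 12)/(-r^2 + 5*r + 24)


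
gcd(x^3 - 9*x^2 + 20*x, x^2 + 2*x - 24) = x - 4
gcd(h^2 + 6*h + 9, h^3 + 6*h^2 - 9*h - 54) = h + 3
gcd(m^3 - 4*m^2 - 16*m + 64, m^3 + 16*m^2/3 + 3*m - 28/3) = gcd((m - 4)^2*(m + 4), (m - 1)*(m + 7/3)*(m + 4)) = m + 4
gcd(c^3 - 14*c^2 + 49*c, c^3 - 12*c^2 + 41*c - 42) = c - 7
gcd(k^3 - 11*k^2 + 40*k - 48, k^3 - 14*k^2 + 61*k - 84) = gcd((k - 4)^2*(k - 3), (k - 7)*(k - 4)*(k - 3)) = k^2 - 7*k + 12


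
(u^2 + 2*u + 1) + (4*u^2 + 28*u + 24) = 5*u^2 + 30*u + 25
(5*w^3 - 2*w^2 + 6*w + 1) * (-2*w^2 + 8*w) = -10*w^5 + 44*w^4 - 28*w^3 + 46*w^2 + 8*w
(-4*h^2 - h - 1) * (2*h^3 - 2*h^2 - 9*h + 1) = -8*h^5 + 6*h^4 + 36*h^3 + 7*h^2 + 8*h - 1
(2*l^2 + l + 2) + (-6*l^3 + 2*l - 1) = -6*l^3 + 2*l^2 + 3*l + 1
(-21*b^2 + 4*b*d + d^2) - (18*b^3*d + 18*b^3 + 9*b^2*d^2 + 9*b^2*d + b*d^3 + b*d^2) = -18*b^3*d - 18*b^3 - 9*b^2*d^2 - 9*b^2*d - 21*b^2 - b*d^3 - b*d^2 + 4*b*d + d^2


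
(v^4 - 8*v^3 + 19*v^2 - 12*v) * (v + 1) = v^5 - 7*v^4 + 11*v^3 + 7*v^2 - 12*v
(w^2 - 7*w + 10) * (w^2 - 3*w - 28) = w^4 - 10*w^3 + 3*w^2 + 166*w - 280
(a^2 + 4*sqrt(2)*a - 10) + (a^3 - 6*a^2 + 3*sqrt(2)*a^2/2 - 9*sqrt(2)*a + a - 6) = a^3 - 5*a^2 + 3*sqrt(2)*a^2/2 - 5*sqrt(2)*a + a - 16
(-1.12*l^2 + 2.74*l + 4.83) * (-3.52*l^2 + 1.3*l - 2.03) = 3.9424*l^4 - 11.1008*l^3 - 11.166*l^2 + 0.7168*l - 9.8049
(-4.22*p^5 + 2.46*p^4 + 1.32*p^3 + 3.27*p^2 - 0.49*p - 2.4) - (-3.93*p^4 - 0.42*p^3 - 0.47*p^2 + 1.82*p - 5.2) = -4.22*p^5 + 6.39*p^4 + 1.74*p^3 + 3.74*p^2 - 2.31*p + 2.8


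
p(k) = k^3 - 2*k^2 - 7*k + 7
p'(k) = 3*k^2 - 4*k - 7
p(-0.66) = 10.46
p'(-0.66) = -3.05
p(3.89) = 8.37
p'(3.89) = 22.84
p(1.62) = -5.34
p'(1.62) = -5.61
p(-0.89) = 10.94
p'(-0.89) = -1.06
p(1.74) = -5.97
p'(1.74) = -4.88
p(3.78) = 5.97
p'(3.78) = 20.75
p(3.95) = 9.77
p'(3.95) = 24.01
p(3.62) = 2.89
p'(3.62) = 17.83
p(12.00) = 1363.00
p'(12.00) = 377.00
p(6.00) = 109.00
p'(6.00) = 77.00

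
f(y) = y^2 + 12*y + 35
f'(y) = 2*y + 12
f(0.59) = 42.43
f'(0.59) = 13.18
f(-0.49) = 29.36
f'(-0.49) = 11.02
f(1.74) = 58.91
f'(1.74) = 15.48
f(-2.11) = 14.13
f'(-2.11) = 7.78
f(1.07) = 48.98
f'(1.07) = 14.14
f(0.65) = 43.22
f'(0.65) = 13.30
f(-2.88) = 8.73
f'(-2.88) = 6.24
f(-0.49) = 29.36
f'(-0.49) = 11.02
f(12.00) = 323.00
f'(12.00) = 36.00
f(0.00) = 35.00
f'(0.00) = 12.00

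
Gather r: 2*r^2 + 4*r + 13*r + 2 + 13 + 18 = 2*r^2 + 17*r + 33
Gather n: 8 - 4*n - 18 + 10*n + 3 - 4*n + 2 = 2*n - 5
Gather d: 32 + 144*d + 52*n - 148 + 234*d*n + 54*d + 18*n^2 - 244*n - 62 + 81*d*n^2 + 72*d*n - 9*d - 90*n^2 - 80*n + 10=d*(81*n^2 + 306*n + 189) - 72*n^2 - 272*n - 168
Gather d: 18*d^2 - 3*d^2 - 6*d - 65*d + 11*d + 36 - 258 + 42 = 15*d^2 - 60*d - 180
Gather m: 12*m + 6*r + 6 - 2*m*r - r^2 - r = m*(12 - 2*r) - r^2 + 5*r + 6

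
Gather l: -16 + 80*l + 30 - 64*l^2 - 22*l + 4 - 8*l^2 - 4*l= -72*l^2 + 54*l + 18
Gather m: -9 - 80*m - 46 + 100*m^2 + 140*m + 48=100*m^2 + 60*m - 7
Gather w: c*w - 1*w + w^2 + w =c*w + w^2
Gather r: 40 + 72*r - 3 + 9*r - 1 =81*r + 36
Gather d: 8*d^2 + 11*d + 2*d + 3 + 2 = 8*d^2 + 13*d + 5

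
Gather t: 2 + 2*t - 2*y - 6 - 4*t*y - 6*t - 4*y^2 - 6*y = t*(-4*y - 4) - 4*y^2 - 8*y - 4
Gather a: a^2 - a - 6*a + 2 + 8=a^2 - 7*a + 10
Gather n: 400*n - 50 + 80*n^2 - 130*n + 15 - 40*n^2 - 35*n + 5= 40*n^2 + 235*n - 30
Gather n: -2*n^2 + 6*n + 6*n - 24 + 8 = -2*n^2 + 12*n - 16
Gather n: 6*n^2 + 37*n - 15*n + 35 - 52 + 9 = 6*n^2 + 22*n - 8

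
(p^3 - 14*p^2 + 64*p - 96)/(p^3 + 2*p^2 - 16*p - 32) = (p^2 - 10*p + 24)/(p^2 + 6*p + 8)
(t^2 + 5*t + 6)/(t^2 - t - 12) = (t + 2)/(t - 4)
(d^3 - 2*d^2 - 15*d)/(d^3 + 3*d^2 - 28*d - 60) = d*(d + 3)/(d^2 + 8*d + 12)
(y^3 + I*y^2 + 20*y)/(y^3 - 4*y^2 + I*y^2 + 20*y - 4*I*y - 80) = y/(y - 4)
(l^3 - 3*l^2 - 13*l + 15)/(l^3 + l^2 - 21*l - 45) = (l - 1)/(l + 3)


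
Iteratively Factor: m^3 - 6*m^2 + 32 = (m - 4)*(m^2 - 2*m - 8) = (m - 4)*(m + 2)*(m - 4)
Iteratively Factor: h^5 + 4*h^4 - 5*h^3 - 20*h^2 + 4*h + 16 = (h + 2)*(h^4 + 2*h^3 - 9*h^2 - 2*h + 8) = (h + 1)*(h + 2)*(h^3 + h^2 - 10*h + 8) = (h + 1)*(h + 2)*(h + 4)*(h^2 - 3*h + 2) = (h - 2)*(h + 1)*(h + 2)*(h + 4)*(h - 1)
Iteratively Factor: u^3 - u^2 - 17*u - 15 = (u + 1)*(u^2 - 2*u - 15) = (u - 5)*(u + 1)*(u + 3)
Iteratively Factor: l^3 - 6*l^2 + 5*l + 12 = (l + 1)*(l^2 - 7*l + 12) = (l - 4)*(l + 1)*(l - 3)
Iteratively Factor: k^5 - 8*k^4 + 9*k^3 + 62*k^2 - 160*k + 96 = (k - 4)*(k^4 - 4*k^3 - 7*k^2 + 34*k - 24) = (k - 4)*(k + 3)*(k^3 - 7*k^2 + 14*k - 8) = (k - 4)^2*(k + 3)*(k^2 - 3*k + 2) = (k - 4)^2*(k - 2)*(k + 3)*(k - 1)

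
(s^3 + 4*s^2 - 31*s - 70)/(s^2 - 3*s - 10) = s + 7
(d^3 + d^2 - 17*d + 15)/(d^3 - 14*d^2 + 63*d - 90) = (d^2 + 4*d - 5)/(d^2 - 11*d + 30)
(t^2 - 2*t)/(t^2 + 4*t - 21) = t*(t - 2)/(t^2 + 4*t - 21)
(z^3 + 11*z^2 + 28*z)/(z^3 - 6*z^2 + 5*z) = (z^2 + 11*z + 28)/(z^2 - 6*z + 5)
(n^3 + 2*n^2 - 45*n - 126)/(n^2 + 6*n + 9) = (n^2 - n - 42)/(n + 3)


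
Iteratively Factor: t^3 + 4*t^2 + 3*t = (t)*(t^2 + 4*t + 3) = t*(t + 3)*(t + 1)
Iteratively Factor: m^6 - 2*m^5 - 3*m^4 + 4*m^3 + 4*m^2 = (m - 2)*(m^5 - 3*m^3 - 2*m^2) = m*(m - 2)*(m^4 - 3*m^2 - 2*m) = m*(m - 2)*(m + 1)*(m^3 - m^2 - 2*m) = m^2*(m - 2)*(m + 1)*(m^2 - m - 2) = m^2*(m - 2)^2*(m + 1)*(m + 1)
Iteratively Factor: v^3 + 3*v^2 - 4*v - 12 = (v + 3)*(v^2 - 4) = (v + 2)*(v + 3)*(v - 2)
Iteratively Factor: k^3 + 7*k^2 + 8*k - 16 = (k + 4)*(k^2 + 3*k - 4) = (k + 4)^2*(k - 1)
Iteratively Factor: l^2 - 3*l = (l)*(l - 3)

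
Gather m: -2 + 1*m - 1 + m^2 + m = m^2 + 2*m - 3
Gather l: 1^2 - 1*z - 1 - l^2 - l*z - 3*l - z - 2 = -l^2 + l*(-z - 3) - 2*z - 2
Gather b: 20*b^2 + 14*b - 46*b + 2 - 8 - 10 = 20*b^2 - 32*b - 16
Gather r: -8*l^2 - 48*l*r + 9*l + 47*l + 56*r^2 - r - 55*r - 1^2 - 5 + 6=-8*l^2 + 56*l + 56*r^2 + r*(-48*l - 56)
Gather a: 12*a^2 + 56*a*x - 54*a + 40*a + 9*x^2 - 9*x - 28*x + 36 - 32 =12*a^2 + a*(56*x - 14) + 9*x^2 - 37*x + 4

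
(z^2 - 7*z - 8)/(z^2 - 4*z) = (z^2 - 7*z - 8)/(z*(z - 4))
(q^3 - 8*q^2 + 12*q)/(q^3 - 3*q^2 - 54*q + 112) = q*(q - 6)/(q^2 - q - 56)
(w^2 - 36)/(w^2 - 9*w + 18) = (w + 6)/(w - 3)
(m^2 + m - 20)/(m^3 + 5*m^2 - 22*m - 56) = (m + 5)/(m^2 + 9*m + 14)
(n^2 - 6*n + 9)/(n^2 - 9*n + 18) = (n - 3)/(n - 6)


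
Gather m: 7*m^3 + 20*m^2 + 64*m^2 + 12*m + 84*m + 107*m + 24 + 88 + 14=7*m^3 + 84*m^2 + 203*m + 126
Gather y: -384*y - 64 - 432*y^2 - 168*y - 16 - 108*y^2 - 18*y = -540*y^2 - 570*y - 80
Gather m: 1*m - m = 0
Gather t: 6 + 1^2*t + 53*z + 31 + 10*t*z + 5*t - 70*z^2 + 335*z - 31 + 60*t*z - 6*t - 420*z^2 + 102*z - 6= 70*t*z - 490*z^2 + 490*z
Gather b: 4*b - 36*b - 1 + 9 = 8 - 32*b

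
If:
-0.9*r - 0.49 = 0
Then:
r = -0.54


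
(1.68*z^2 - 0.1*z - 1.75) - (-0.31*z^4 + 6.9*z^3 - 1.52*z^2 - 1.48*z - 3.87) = 0.31*z^4 - 6.9*z^3 + 3.2*z^2 + 1.38*z + 2.12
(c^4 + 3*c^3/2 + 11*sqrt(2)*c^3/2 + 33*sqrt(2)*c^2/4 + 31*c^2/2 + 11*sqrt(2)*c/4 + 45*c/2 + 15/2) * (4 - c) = -c^5 - 11*sqrt(2)*c^4/2 + 5*c^4/2 - 19*c^3/2 + 55*sqrt(2)*c^3/4 + 79*c^2/2 + 121*sqrt(2)*c^2/4 + 11*sqrt(2)*c + 165*c/2 + 30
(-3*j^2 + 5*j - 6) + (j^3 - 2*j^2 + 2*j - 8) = j^3 - 5*j^2 + 7*j - 14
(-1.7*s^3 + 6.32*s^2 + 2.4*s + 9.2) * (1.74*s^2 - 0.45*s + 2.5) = -2.958*s^5 + 11.7618*s^4 - 2.918*s^3 + 30.728*s^2 + 1.86*s + 23.0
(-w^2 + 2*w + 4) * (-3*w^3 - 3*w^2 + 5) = 3*w^5 - 3*w^4 - 18*w^3 - 17*w^2 + 10*w + 20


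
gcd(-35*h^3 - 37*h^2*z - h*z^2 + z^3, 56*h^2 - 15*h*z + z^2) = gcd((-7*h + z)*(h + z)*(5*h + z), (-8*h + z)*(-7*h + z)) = -7*h + z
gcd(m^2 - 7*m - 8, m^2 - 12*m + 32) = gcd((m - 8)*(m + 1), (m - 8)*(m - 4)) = m - 8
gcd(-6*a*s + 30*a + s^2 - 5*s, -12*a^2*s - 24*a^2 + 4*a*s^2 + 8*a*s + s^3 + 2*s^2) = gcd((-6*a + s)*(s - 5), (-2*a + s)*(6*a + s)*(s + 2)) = 1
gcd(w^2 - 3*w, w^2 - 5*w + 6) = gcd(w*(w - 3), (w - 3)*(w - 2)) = w - 3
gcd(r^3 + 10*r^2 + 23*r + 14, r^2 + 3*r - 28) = r + 7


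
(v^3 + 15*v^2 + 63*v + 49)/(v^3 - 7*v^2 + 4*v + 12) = (v^2 + 14*v + 49)/(v^2 - 8*v + 12)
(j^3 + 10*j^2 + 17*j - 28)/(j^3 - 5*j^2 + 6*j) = (j^3 + 10*j^2 + 17*j - 28)/(j*(j^2 - 5*j + 6))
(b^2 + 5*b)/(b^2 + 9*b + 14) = b*(b + 5)/(b^2 + 9*b + 14)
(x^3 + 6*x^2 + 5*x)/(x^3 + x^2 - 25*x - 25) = x/(x - 5)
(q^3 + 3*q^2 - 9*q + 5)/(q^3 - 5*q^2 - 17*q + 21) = (q^2 + 4*q - 5)/(q^2 - 4*q - 21)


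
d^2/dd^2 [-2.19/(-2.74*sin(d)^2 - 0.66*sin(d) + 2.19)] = (-65.766576*sin(d)^4 - 11.881188*sin(d)^3 + 45.130644*sin(d)^2 + 20.59695*sin(d) + 28.190556)/(2.74*sin(d)^2 + 0.66*sin(d) - 2.19)^3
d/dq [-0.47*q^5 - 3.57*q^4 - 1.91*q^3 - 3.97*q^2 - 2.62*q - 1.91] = -2.35*q^4 - 14.28*q^3 - 5.73*q^2 - 7.94*q - 2.62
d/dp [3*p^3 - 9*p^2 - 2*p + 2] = 9*p^2 - 18*p - 2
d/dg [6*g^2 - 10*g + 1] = 12*g - 10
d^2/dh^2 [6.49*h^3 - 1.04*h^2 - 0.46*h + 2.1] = 38.94*h - 2.08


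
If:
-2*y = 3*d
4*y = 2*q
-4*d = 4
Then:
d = -1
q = 3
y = 3/2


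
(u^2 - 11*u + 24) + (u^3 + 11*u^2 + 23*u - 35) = u^3 + 12*u^2 + 12*u - 11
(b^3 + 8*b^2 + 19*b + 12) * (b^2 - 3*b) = b^5 + 5*b^4 - 5*b^3 - 45*b^2 - 36*b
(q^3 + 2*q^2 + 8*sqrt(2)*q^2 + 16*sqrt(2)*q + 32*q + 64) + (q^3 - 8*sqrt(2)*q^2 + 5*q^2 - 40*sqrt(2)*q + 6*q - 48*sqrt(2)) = 2*q^3 + 7*q^2 - 24*sqrt(2)*q + 38*q - 48*sqrt(2) + 64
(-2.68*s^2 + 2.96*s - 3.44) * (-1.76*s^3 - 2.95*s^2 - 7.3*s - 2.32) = 4.7168*s^5 + 2.6964*s^4 + 16.8864*s^3 - 5.2424*s^2 + 18.2448*s + 7.9808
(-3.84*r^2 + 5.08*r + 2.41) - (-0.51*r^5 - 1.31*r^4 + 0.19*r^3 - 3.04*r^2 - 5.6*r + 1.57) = 0.51*r^5 + 1.31*r^4 - 0.19*r^3 - 0.8*r^2 + 10.68*r + 0.84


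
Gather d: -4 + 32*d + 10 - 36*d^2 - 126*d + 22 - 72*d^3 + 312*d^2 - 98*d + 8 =-72*d^3 + 276*d^2 - 192*d + 36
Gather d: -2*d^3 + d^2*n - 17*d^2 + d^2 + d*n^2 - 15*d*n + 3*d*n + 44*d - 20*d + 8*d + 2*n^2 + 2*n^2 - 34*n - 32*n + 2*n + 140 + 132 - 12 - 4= -2*d^3 + d^2*(n - 16) + d*(n^2 - 12*n + 32) + 4*n^2 - 64*n + 256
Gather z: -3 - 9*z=-9*z - 3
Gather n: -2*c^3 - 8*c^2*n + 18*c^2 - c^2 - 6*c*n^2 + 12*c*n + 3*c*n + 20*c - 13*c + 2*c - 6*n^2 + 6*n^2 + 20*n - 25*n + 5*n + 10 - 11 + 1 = -2*c^3 + 17*c^2 - 6*c*n^2 + 9*c + n*(-8*c^2 + 15*c)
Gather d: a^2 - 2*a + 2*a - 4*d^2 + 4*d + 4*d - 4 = a^2 - 4*d^2 + 8*d - 4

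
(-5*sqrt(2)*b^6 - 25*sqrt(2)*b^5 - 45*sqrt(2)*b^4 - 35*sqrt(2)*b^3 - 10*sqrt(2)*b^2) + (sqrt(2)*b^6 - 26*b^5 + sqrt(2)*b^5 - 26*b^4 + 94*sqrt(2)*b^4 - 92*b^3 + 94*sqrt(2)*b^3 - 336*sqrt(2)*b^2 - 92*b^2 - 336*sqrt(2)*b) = -4*sqrt(2)*b^6 - 24*sqrt(2)*b^5 - 26*b^5 - 26*b^4 + 49*sqrt(2)*b^4 - 92*b^3 + 59*sqrt(2)*b^3 - 346*sqrt(2)*b^2 - 92*b^2 - 336*sqrt(2)*b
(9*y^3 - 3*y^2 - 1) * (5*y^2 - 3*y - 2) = 45*y^5 - 42*y^4 - 9*y^3 + y^2 + 3*y + 2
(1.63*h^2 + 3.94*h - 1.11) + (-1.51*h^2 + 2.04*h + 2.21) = 0.12*h^2 + 5.98*h + 1.1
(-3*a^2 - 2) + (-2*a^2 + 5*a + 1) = -5*a^2 + 5*a - 1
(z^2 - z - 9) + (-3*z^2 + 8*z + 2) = -2*z^2 + 7*z - 7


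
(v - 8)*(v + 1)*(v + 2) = v^3 - 5*v^2 - 22*v - 16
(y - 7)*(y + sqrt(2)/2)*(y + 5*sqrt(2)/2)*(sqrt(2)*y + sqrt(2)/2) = sqrt(2)*y^4 - 13*sqrt(2)*y^3/2 + 6*y^3 - 39*y^2 - sqrt(2)*y^2 - 65*sqrt(2)*y/4 - 21*y - 35*sqrt(2)/4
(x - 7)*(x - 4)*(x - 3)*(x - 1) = x^4 - 15*x^3 + 75*x^2 - 145*x + 84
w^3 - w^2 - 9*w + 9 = (w - 3)*(w - 1)*(w + 3)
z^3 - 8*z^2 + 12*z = z*(z - 6)*(z - 2)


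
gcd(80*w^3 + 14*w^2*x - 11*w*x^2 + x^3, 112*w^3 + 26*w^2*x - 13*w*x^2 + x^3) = -16*w^2 - 6*w*x + x^2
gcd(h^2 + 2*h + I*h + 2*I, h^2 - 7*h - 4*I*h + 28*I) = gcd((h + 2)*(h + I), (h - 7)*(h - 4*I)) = 1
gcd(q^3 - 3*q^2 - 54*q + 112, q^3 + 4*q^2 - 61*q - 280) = q^2 - q - 56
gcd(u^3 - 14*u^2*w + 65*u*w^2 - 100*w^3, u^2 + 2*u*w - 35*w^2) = u - 5*w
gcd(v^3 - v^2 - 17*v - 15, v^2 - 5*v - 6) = v + 1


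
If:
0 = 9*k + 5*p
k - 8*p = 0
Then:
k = 0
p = 0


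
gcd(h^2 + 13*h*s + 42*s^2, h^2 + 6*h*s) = h + 6*s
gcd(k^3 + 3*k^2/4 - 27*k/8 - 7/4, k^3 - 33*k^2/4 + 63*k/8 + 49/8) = k^2 - 5*k/4 - 7/8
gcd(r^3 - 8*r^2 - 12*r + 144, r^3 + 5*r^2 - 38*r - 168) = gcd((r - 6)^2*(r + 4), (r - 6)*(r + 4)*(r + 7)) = r^2 - 2*r - 24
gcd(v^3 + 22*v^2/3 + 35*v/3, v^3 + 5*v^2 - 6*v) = v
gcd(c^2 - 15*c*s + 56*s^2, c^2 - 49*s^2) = -c + 7*s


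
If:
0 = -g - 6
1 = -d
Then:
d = -1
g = -6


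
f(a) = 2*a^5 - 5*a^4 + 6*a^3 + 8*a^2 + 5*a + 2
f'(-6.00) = 17837.00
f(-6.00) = -23068.00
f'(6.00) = 9389.00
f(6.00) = 10688.00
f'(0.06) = 6.02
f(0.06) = 2.33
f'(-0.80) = 18.06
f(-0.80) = -2.66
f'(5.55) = 6717.11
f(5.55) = 7089.54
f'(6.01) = 9456.30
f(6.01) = 10782.23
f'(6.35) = 11970.49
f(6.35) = 14412.08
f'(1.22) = 37.15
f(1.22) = 25.23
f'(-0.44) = 3.52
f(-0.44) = 0.62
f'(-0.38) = 2.83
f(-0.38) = 0.81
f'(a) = 10*a^4 - 20*a^3 + 18*a^2 + 16*a + 5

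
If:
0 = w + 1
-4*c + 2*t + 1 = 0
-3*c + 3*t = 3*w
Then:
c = -1/2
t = -3/2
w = -1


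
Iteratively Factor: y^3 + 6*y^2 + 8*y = (y)*(y^2 + 6*y + 8) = y*(y + 2)*(y + 4)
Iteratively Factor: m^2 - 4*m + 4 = (m - 2)*(m - 2)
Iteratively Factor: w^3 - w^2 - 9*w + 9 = (w + 3)*(w^2 - 4*w + 3) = (w - 3)*(w + 3)*(w - 1)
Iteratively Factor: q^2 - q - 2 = (q - 2)*(q + 1)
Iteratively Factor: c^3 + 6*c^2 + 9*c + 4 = (c + 1)*(c^2 + 5*c + 4) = (c + 1)^2*(c + 4)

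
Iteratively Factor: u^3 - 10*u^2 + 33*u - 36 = (u - 3)*(u^2 - 7*u + 12) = (u - 4)*(u - 3)*(u - 3)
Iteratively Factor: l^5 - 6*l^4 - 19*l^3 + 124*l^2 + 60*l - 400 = (l - 5)*(l^4 - l^3 - 24*l^2 + 4*l + 80) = (l - 5)^2*(l^3 + 4*l^2 - 4*l - 16) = (l - 5)^2*(l + 2)*(l^2 + 2*l - 8) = (l - 5)^2*(l + 2)*(l + 4)*(l - 2)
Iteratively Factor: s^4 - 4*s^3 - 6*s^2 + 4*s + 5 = (s + 1)*(s^3 - 5*s^2 - s + 5) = (s + 1)^2*(s^2 - 6*s + 5) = (s - 5)*(s + 1)^2*(s - 1)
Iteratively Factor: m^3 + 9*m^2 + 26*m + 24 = (m + 3)*(m^2 + 6*m + 8) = (m + 2)*(m + 3)*(m + 4)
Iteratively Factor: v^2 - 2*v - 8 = (v - 4)*(v + 2)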